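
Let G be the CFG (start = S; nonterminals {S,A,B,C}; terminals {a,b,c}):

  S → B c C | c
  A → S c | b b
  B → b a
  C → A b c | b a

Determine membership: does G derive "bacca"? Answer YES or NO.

CNF form of G:
  S -> B X4 | c
  A -> S T0 | T1 T1
  B -> T1 T2
  C -> A X3 | T1 T2
  T0 -> c
  T1 -> b
  T2 -> a
  X3 -> T1 T0
  X4 -> T0 C

CYK fill:
  [0..0]={T1}  "b"  orig:{}
  [1..1]={T2}  "a"  orig:{}
  [2..2]={S,T0}  "c"  orig:{S}
  [3..3]={S,T0}  "c"  orig:{S}
  [4..4]={T2}  "a"  orig:{}
  [0..1]={B,C}  "ba"
  [1..2]=∅  "ac"
  [2..3]={A}  "cc"
  [3..4]=∅  "ca"
  [0..2]=∅  "bac"
  [1..3]=∅  "acc"
  [2..4]=∅  "cca"
  [0..3]=∅  "bacc"
  [1..4]=∅  "acca"
  [0..4]=∅  "bacca"

S ∉ T[0,4] ⇒ NO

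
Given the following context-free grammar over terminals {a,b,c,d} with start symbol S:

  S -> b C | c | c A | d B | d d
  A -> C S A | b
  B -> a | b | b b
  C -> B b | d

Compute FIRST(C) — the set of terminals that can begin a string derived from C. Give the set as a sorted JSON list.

Compute FIRST by fixpoint:
iter 1:
  A via A→b: +{b}
  B via B→a: +{a}
  B via B→b: +{b}
  C via C→B b: +{a,b}
  C via C→d: +{d}
  S via S→b C: +{b}
  S via S→c: +{c}
  S via S→d B: +{d}
  FIRST(S)={b,c,d}  FIRST(A)={b}  FIRST(B)={a,b}  FIRST(C)={a,b,d}
iter 2:
  A via A→C S A: +{a,d}
  FIRST(S)={b,c,d}  FIRST(A)={a,b,d}  FIRST(B)={a,b}  FIRST(C)={a,b,d}
iter 3: done
  FIRST(S)={b,c,d}  FIRST(A)={a,b,d}  FIRST(B)={a,b}  FIRST(C)={a,b,d}

FIRST(C) = ["a", "b", "d"]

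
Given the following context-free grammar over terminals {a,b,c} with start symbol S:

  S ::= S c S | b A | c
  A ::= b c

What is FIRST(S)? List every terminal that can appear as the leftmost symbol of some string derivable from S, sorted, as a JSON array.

FIRST sets, iterate to fixpoint:
iter 1:
  A via A→b c: +{b}
  S via S→b A: +{b}
  S via S→c: +{c}
  S: {b,c}  A: {b}
iter 2: (stable)
  S: {b,c}  A: {b}

FIRST(S) = ["b", "c"]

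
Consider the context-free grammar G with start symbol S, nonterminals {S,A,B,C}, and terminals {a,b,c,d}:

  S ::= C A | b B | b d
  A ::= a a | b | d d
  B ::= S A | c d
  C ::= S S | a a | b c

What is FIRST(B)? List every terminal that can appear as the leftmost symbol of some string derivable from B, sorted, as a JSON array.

FIRST sets, iterate to fixpoint:
[1]
  A via A→a a: +{a}
  A via A→b: +{b}
  A via A→d d: +{d}
  B via B→c d: +{c}
  C via C→a a: +{a}
  C via C→b c: +{b}
  S via S→C A: +{a,b}
  FIRST(S)={a,b}  FIRST(A)={a,b,d}  FIRST(B)={c}  FIRST(C)={a,b}
[2]
  B via B→S A: +{a,b}
  FIRST(S)={a,b}  FIRST(A)={a,b,d}  FIRST(B)={a,b,c}  FIRST(C)={a,b}
[3] done
  FIRST(S)={a,b}  FIRST(A)={a,b,d}  FIRST(B)={a,b,c}  FIRST(C)={a,b}

FIRST(B) = ["a", "b", "c"]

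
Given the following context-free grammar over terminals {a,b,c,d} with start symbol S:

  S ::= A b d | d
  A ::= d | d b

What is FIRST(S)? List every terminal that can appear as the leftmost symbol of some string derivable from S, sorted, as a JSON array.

FIRST iteration:
round 1:
  A via A→d: +{d}
  S via S→A b d: +{d}
  FIRST[S]={d}  FIRST[A]={d}
round 2: (stable)
  FIRST[S]={d}  FIRST[A]={d}

FIRST(S) = ["d"]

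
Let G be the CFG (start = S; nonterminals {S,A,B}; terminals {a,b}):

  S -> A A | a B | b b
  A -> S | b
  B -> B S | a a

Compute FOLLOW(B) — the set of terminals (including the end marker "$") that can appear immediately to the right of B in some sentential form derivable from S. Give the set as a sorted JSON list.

Compute FIRST by fixpoint:
[1]
  A via A→b: +{b}
  B via B→a a: +{a}
  S via S→A A: +{b}
  S via S→a B: +{a}
  S: {a,b}  A: {b}  B: {a}
[2]
  A via A→S: +{a}
  S: {a,b}  A: {a,b}  B: {a}
[3] (stable)
  S: {a,b}  A: {a,b}  B: {a}

FOLLOW sets:
seed FOLLOW(S) with $
round 1:
  B→B S: FOLLOW(B) ⊇ FIRST(S) = {a,b}; new: +{a,b}
  B→B S: FOLLOW(S) ⊇ FOLLOW(B) ⊇ {a,b}; new: +{a,b}
  S→A A: FOLLOW(A) ⊇ FIRST(A) = {a,b}; new: +{a,b}
  S→A A: FOLLOW(A) ⊇ FOLLOW(S) ⊇ {$,a,b}; new: +{$}
  S→a B: FOLLOW(B) ⊇ FOLLOW(S) ⊇ {$,a,b}; new: +{$}
  FOLLOW[S]={$,a,b}  FOLLOW[A]={$,a,b}  FOLLOW[B]={$,a,b}
round 2: — fixpoint
  FOLLOW[S]={$,a,b}  FOLLOW[A]={$,a,b}  FOLLOW[B]={$,a,b}

FOLLOW(B) = ["$", "a", "b"]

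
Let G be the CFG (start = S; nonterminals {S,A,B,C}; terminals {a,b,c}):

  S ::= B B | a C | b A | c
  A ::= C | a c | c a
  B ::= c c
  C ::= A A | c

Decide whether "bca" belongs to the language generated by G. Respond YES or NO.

Convert to CNF:
  S -> B B | T0 C | T2 A | c
  A -> A A | T0 T1 | T1 T0 | c
  B -> T1 T1
  C -> A A | c
  T0 -> a
  T1 -> c
  T2 -> b

CYK table (by increasing span):
  cell(0,0) b: {T2}  orig:{}
  cell(1,1) c: {A,C,S,T1}  orig:{A,C,S}
  cell(2,2) a: {T0}  orig:{}
  cell(0,1) bc: {S}
  cell(1,2) ca: {A}
  cell(0,2) bca: {S}

S ∈ T[0,2] ⇒ YES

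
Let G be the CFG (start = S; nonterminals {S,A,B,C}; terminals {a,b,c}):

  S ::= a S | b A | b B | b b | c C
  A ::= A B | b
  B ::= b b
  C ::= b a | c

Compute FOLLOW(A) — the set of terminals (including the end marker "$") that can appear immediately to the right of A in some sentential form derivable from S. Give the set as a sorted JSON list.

FIRST iteration:
[1]
  A via A→b: +{b}
  B via B→b b: +{b}
  C via C→b a: +{b}
  C via C→c: +{c}
  S via S→a S: +{a}
  S via S→b A: +{b}
  S via S→c C: +{c}
  S: {a,b,c}  A: {b}  B: {b}  C: {b,c}
[2] (no change)
  S: {a,b,c}  A: {b}  B: {b}  C: {b,c}

FOLLOW sets:
FOLLOW(S) := {$}
round 1:
  A→A B: FOLLOW(A) ⊇ FIRST(B) = {b}; new: +{b}
  A→A B: FOLLOW(B) ⊇ FOLLOW(A) ⊇ {b}; new: +{b}
  S→b A: FOLLOW(A) ⊇ FOLLOW(S) ⊇ {$}; new: +{$}
  S→b B: FOLLOW(B) ⊇ FOLLOW(S) ⊇ {$}; new: +{$}
  S→c C: FOLLOW(C) ⊇ FOLLOW(S) ⊇ {$}; new: +{$}
  S: {$}  A: {$,b}  B: {$,b}  C: {$}
round 2: (stable)
  S: {$}  A: {$,b}  B: {$,b}  C: {$}

FOLLOW(A) = ["$", "b"]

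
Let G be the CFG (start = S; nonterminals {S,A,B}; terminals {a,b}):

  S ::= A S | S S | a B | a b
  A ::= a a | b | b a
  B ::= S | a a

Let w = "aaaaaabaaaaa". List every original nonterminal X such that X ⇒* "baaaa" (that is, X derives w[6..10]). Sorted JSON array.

CNF form of G:
  S -> A S | S S | T0 B | T0 T1
  A -> T0 T0 | T1 T0 | b
  B -> A S | S S | T0 B | T0 T0 | T0 T1
  T0 -> a
  T1 -> b

CYK fill, restricted to cells inside w[6..10]:
  cell(6,6) b: {A,T1}  orig:{A}
  cell(7,7) a: {T0}  orig:{}
  cell(8,8) a: {T0}  orig:{}
  cell(9,9) a: {T0}  orig:{}
  cell(10,10) a: {T0}  orig:{}
  cell(6,7) ba: {A}
  cell(7,8) aa: {A,B}
  cell(8,9) aa: {A,B}
  cell(9,10) aa: {A,B}
  cell(6,8) baa: ∅
  cell(7,9) aaa: {B,S}
  cell(8,10) aaa: {B,S}
  cell(6,9) baaa: {B,S}
  cell(7,10) aaaa: {B,S}
  cell(6,10) baaaa: {B,S}

Original NTs in T[6,10] deriving "baaaa": ["B", "S"]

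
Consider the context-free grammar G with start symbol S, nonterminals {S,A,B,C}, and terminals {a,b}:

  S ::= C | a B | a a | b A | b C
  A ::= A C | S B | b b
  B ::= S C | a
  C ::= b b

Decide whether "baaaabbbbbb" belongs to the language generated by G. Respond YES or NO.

CNF form of G:
  S -> T0 A | T0 C | T0 T0 | T1 B | T1 T1
  A -> A C | S B | T0 T0
  B -> S C | a
  C -> T0 T0
  T0 -> b
  T1 -> a

Fill CYK table bottom-up:
  [0..0]={T0}  "b"  orig:{}
  [1..1]={B,T1}  "a"  orig:{B}
  [2..2]={B,T1}  "a"  orig:{B}
  [3..3]={B,T1}  "a"  orig:{B}
  [4..4]={B,T1}  "a"  orig:{B}
  [5..5]={T0}  "b"  orig:{}
  [6..6]={T0}  "b"  orig:{}
  [7..7]={T0}  "b"  orig:{}
  [8..8]={T0}  "b"  orig:{}
  [9..9]={T0}  "b"  orig:{}
  [10..10]={T0}  "b"  orig:{}
  [0..1]=∅  "ba"
  [1..2]={S}  "aa"
  [2..3]={S}  "aa"
  [3..4]={S}  "aa"
  [4..5]=∅  "ab"
  [5..6]={A,C,S}  "bb"
  [6..7]={A,C,S}  "bb"
  [7..8]={A,C,S}  "bb"
  [8..9]={A,C,S}  "bb"
  [9..10]={A,C,S}  "bb"
  [0..2]=∅  "baa"
  [1..3]={A}  "aaa"
  [2..4]={A}  "aaa"
  [3..5]=∅  "aab"
  [4..6]=∅  "abb"
  [5..7]={S}  "bbb"
  [6..8]={S}  "bbb"
  [7..9]={S}  "bbb"
  [8..10]={S}  "bbb"
  [0..3]={S}  "baaa"
  [1..4]=∅  "aaaa"
  [2..5]=∅  "aaab"
  [3..6]={B}  "aabb"
  [4..7]=∅  "abbb"
  [5..8]={A,B}  "bbbb"
  [6..9]={A,B}  "bbbb"
  [7..10]={A,B}  "bbbb"
  [0..4]={A}  "baaaa"
  [1..5]=∅  "aaaab"
  [2..6]={A,S}  "aaabb"
  [3..7]=∅  "aabbb"
  [4..8]={S}  "abbbb"
  [5..9]={B,S}  "bbbbb"
  [6..10]={B,S}  "bbbbb"
  [0..5]=∅  "baaaab"
  [1..6]={A}  "aaaabb"
  [2..7]=∅  "aaabbb"
  [3..8]={A}  "aabbbb"
  [4..9]={S}  "abbbbb"
  [5..10]={A}  "bbbbbb"
  [0..6]={A,S}  "baaaabb"
  [1..7]=∅  "aaaabbb"
  [2..8]={A,B}  "aaabbbb"
  [3..9]={A}  "aabbbbb"
  [4..10]={B}  "abbbbbb"
  [0..7]=∅  "baaaabbb"
  [1..8]={A,S}  "aaaabbbb"
  [2..9]=∅  "aaabbbbb"
  [3..10]={A,S}  "aabbbbbb"
  [0..8]={A,B,S}  "baaaabbbb"
  [1..9]=∅  "aaaabbbbb"
  [2..10]={A}  "aaabbbbbb"
  [0..9]=∅  "baaaabbbbb"
  [1..10]={A,B}  "aaaabbbbbb"
  [0..10]={A,B,S}  "baaaabbbbbb"

S ∈ T[0,10] ⇒ YES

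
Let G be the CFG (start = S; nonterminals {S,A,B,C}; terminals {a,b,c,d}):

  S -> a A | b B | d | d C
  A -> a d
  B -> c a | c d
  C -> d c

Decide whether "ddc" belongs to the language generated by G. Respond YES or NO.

CNF form of G:
  S -> T0 A | T1 C | T3 B | d
  A -> T0 T1
  B -> T2 T0 | T2 T1
  C -> T1 T2
  T0 -> a
  T1 -> d
  T2 -> c
  T3 -> b

CYK table (by increasing span):
  T[0,0] 'd' = {S,T1}  orig:{S}
  T[1,1] 'd' = {S,T1}  orig:{S}
  T[2,2] 'c' = {T2}  orig:{}
  T[0,1] 'dd' = ∅
  T[1,2] 'dc' = {C}
  T[0,2] 'ddc' = {S}

S ∈ T[0,2] ⇒ YES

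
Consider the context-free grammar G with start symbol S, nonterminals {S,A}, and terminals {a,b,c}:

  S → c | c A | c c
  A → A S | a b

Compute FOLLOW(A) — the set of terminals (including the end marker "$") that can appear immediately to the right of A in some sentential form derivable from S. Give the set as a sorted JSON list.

FIRST iteration:
[1]
  A via A→a b: +{a}
  S via S→c: +{c}
  S: {c}  A: {a}
[2] done
  S: {c}  A: {a}

FOLLOW iteration:
seed FOLLOW(S) with $
round 1:
  A→A S: FOLLOW(A) ⊇ FIRST(S) = {c}; new: +{c}
  A→A S: FOLLOW(S) ⊇ FOLLOW(A) ⊇ {c}; new: +{c}
  S→c A: FOLLOW(A) ⊇ FOLLOW(S) ⊇ {$,c}; new: +{$}
  FOLLOW(S)={$,c}  FOLLOW(A)={$,c}
round 2: — fixpoint
  FOLLOW(S)={$,c}  FOLLOW(A)={$,c}

FOLLOW(A) = ["$", "c"]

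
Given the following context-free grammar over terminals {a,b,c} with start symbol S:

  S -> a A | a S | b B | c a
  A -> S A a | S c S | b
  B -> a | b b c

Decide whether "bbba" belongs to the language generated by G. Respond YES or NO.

Convert to CNF:
  S -> T0 A | T0 S | T1 T0 | T2 B
  A -> S X3 | S X4 | b
  B -> T2 X5 | a
  T0 -> a
  T1 -> c
  T2 -> b
  X3 -> A T0
  X4 -> T1 S
  X5 -> T2 T1

Fill CYK table bottom-up:
  [0..0]={A,T2}  "b"  orig:{A}
  [1..1]={A,T2}  "b"  orig:{A}
  [2..2]={A,T2}  "b"  orig:{A}
  [3..3]={B,T0}  "a"  orig:{B}
  [0..1]=∅  "bb"
  [1..2]=∅  "bb"
  [2..3]={S,X3}  "ba"  orig:{S}
  [0..2]=∅  "bbb"
  [1..3]=∅  "bba"
  [0..3]=∅  "bbba"

S ∉ T[0,3] ⇒ NO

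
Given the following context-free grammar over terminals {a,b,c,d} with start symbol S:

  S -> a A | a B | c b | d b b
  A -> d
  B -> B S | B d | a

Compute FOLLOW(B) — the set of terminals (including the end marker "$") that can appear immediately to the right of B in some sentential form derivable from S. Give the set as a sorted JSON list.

Compute FIRST by fixpoint:
pass 1:
  A via A→d: +{d}
  B via B→a: +{a}
  S via S→a A: +{a}
  S via S→c b: +{c}
  S via S→d b b: +{d}
  FIRST[S]={a,c,d}  FIRST[A]={d}  FIRST[B]={a}
pass 2: — fixpoint
  FIRST[S]={a,c,d}  FIRST[A]={d}  FIRST[B]={a}

Compute FOLLOW by fixpoint:
FOLLOW(S) := {$}
[1]
  B→B S: FOLLOW(B) ⊇ FIRST(S) = {a,c,d}; new: +{a,c,d}
  B→B S: FOLLOW(S) ⊇ FOLLOW(B) ⊇ {a,c,d}; new: +{a,c,d}
  S→a A: FOLLOW(A) ⊇ FOLLOW(S) ⊇ {$,a,c,d}; new: +{$,a,c,d}
  S→a B: FOLLOW(B) ⊇ FOLLOW(S) ⊇ {$,a,c,d}; new: +{$}
  FOLLOW[S]={$,a,c,d}  FOLLOW[A]={$,a,c,d}  FOLLOW[B]={$,a,c,d}
[2] — fixpoint
  FOLLOW[S]={$,a,c,d}  FOLLOW[A]={$,a,c,d}  FOLLOW[B]={$,a,c,d}

FOLLOW(B) = ["$", "a", "c", "d"]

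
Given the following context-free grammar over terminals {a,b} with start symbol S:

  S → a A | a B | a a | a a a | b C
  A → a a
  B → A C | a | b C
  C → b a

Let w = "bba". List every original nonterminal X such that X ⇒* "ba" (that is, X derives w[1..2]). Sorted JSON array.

CNF form of G:
  S -> T0 A | T0 B | T0 T0 | T0 X2 | T1 C
  A -> T0 T0
  B -> A C | T1 C | a
  C -> T1 T0
  T0 -> a
  T1 -> b
  X2 -> T0 T0

CYK fill, restricted to cells inside w[1..2]:
  T[1,1] 'b' = {T1}  orig:{}
  T[2,2] 'a' = {B,T0}  orig:{B}
  T[1,2] 'ba' = {C}

Original NTs in T[1,2] deriving "ba": ["C"]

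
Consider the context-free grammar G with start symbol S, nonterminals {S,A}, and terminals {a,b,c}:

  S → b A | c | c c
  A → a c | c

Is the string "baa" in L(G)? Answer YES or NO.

Convert to CNF:
  S -> T1 T1 | T2 A | c
  A -> T0 T1 | c
  T0 -> a
  T1 -> c
  T2 -> b

CYK table (by increasing span):
  cell(0,0) b: {T2}  orig:{}
  cell(1,1) a: {T0}  orig:{}
  cell(2,2) a: {T0}  orig:{}
  cell(0,1) ba: ∅
  cell(1,2) aa: ∅
  cell(0,2) baa: ∅

S ∉ T[0,2] ⇒ NO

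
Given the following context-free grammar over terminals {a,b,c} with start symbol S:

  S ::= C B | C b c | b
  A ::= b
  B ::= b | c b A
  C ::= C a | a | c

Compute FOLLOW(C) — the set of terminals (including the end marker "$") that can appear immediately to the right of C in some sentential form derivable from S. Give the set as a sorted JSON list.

FIRST iteration:
[1]
  A via A→b: +{b}
  B via B→b: +{b}
  B via B→c b A: +{c}
  C via C→a: +{a}
  C via C→c: +{c}
  S via S→C B: +{a,c}
  S via S→b: +{b}
  FIRST[S]={a,b,c}  FIRST[A]={b}  FIRST[B]={b,c}  FIRST[C]={a,c}
[2] done
  FIRST[S]={a,b,c}  FIRST[A]={b}  FIRST[B]={b,c}  FIRST[C]={a,c}

Compute FOLLOW by fixpoint:
FOLLOW(S) := {$}
[1]
  C→C a: FOLLOW(C) ⊇ FIRST(a) = {a}; new: +{a}
  S→C B: FOLLOW(C) ⊇ FIRST(B) = {b,c}; new: +{b,c}
  S→C B: FOLLOW(B) ⊇ FOLLOW(S) ⊇ {$}; new: +{$}
  FOLLOW[S]={$}  FOLLOW[A]={}  FOLLOW[B]={$}  FOLLOW[C]={a,b,c}
[2]
  B→c b A: FOLLOW(A) ⊇ FOLLOW(B) ⊇ {$}; new: +{$}
  FOLLOW[S]={$}  FOLLOW[A]={$}  FOLLOW[B]={$}  FOLLOW[C]={a,b,c}
[3] (stable)
  FOLLOW[S]={$}  FOLLOW[A]={$}  FOLLOW[B]={$}  FOLLOW[C]={a,b,c}

FOLLOW(C) = ["a", "b", "c"]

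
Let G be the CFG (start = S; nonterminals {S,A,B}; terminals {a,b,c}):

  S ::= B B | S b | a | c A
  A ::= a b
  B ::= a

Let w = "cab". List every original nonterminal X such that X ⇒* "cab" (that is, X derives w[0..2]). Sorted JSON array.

CNF form of G:
  S -> B B | S T1 | T2 A | a
  A -> T0 T1
  B -> a
  T0 -> a
  T1 -> b
  T2 -> c

Fill CYK table bottom-up (cells [i..j] with 0 ≤ i ≤ j ≤ 2 only):
  T[0,0] 'c' = {T2}  orig:{}
  T[1,1] 'a' = {B,S,T0}  orig:{B,S}
  T[2,2] 'b' = {T1}  orig:{}
  T[0,1] 'ca' = ∅
  T[1,2] 'ab' = {A,S}
  T[0,2] 'cab' = {S}

Original NTs in T[0,2] deriving "cab": ["S"]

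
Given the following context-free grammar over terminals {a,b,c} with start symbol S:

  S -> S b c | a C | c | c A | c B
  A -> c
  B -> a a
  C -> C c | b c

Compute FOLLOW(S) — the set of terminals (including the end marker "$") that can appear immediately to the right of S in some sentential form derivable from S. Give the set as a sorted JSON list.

Compute FIRST by fixpoint:
[1]
  A via A→c: +{c}
  B via B→a a: +{a}
  C via C→b c: +{b}
  S via S→a C: +{a}
  S via S→c: +{c}
  FIRST(S)={a,c}  FIRST(A)={c}  FIRST(B)={a}  FIRST(C)={b}
[2] — fixpoint
  FIRST(S)={a,c}  FIRST(A)={c}  FIRST(B)={a}  FIRST(C)={b}

Compute FOLLOW by fixpoint:
initialize: $ ∈ FOLLOW(S)
round 1:
  C→C c: FOLLOW(C) ⊇ FIRST(c) = {c}; new: +{c}
  S→S b c: FOLLOW(S) ⊇ FIRST(b) = {b}; new: +{b}
  S→a C: FOLLOW(C) ⊇ FOLLOW(S) ⊇ {$,b}; new: +{$,b}
  S→c A: FOLLOW(A) ⊇ FOLLOW(S) ⊇ {$,b}; new: +{$,b}
  S→c B: FOLLOW(B) ⊇ FOLLOW(S) ⊇ {$,b}; new: +{$,b}
  FOLLOW(S)={$,b}  FOLLOW(A)={$,b}  FOLLOW(B)={$,b}  FOLLOW(C)={$,b,c}
round 2: (no change)
  FOLLOW(S)={$,b}  FOLLOW(A)={$,b}  FOLLOW(B)={$,b}  FOLLOW(C)={$,b,c}

FOLLOW(S) = ["$", "b"]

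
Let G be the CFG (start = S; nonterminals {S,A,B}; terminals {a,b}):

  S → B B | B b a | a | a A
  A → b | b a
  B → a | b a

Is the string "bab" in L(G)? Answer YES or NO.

Convert to CNF:
  S -> B B | B X2 | T1 A | a
  A -> T0 T1 | b
  B -> T0 T1 | a
  T0 -> b
  T1 -> a
  X2 -> T0 T1

CYK fill:
  T[0,0] 'b' = {A,T0}  orig:{A}
  T[1,1] 'a' = {B,S,T1}  orig:{B,S}
  T[2,2] 'b' = {A,T0}  orig:{A}
  T[0,1] 'ba' = {A,B,X2}  orig:{A,B}
  T[1,2] 'ab' = {S}
  T[0,2] 'bab' = ∅

S ∉ T[0,2] ⇒ NO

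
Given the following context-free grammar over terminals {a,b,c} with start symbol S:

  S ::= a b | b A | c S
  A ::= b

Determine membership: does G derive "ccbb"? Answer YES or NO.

Convert to CNF:
  S -> T0 T1 | T1 A | T2 S
  A -> b
  T0 -> a
  T1 -> b
  T2 -> c

CYK fill:
  [0..0]={T2}  "c"  orig:{}
  [1..1]={T2}  "c"  orig:{}
  [2..2]={A,T1}  "b"  orig:{A}
  [3..3]={A,T1}  "b"  orig:{A}
  [0..1]=∅  "cc"
  [1..2]=∅  "cb"
  [2..3]={S}  "bb"
  [0..2]=∅  "ccb"
  [1..3]={S}  "cbb"
  [0..3]={S}  "ccbb"

S ∈ T[0,3] ⇒ YES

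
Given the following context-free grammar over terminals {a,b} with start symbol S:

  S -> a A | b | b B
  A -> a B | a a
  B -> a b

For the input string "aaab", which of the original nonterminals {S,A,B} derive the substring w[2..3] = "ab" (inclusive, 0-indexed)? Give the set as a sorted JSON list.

CNF form of G:
  S -> T0 A | T1 B | b
  A -> T0 B | T0 T0
  B -> T0 T1
  T0 -> a
  T1 -> b

CYK table (by increasing span) — only the sub-triangle for w[2..3]:
  T[2,2] 'a' = {T0}  orig:{}
  T[3,3] 'b' = {S,T1}  orig:{S}
  T[2,3] 'ab' = {B}

Original NTs in T[2,3] deriving "ab": ["B"]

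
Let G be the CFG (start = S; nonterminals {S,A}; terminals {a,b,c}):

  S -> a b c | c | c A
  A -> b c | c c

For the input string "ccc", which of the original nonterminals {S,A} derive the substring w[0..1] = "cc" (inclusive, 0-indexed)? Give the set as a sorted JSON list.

CNF form of G:
  S -> T1 A | T2 X3 | c
  A -> T0 T1 | T1 T1
  T0 -> b
  T1 -> c
  T2 -> a
  X3 -> T0 T1

Fill CYK table bottom-up, restricted to cells inside w[0..1]:
  T[0,0] 'c' = {S,T1}  orig:{S}
  T[1,1] 'c' = {S,T1}  orig:{S}
  T[0,1] 'cc' = {A}

Original NTs in T[0,1] deriving "cc": ["A"]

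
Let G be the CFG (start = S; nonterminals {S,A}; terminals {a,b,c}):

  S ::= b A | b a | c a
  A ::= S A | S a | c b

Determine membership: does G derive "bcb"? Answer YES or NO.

Convert to CNF:
  S -> T1 T0 | T2 A | T2 T0
  A -> S A | S T0 | T1 T2
  T0 -> a
  T1 -> c
  T2 -> b

CYK fill:
  [0..0]={T2}  "b"  orig:{}
  [1..1]={T1}  "c"  orig:{}
  [2..2]={T2}  "b"  orig:{}
  [0..1]=∅  "bc"
  [1..2]={A}  "cb"
  [0..2]={S}  "bcb"

S ∈ T[0,2] ⇒ YES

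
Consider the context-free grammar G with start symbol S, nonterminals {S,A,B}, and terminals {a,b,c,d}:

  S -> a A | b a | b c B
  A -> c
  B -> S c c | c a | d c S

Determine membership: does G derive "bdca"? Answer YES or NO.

CNF form of G:
  S -> T1 A | T3 T1 | T3 X6
  A -> c
  B -> S X4 | T0 T1 | T2 X5
  T0 -> c
  T1 -> a
  T2 -> d
  T3 -> b
  X4 -> T0 T0
  X5 -> T0 S
  X6 -> T0 B

Fill CYK table bottom-up:
  cell(0,0) b: {T3}  orig:{}
  cell(1,1) d: {T2}  orig:{}
  cell(2,2) c: {A,T0}  orig:{A}
  cell(3,3) a: {T1}  orig:{}
  cell(0,1) bd: ∅
  cell(1,2) dc: ∅
  cell(2,3) ca: {B}
  cell(0,2) bdc: ∅
  cell(1,3) dca: ∅
  cell(0,3) bdca: ∅

S ∉ T[0,3] ⇒ NO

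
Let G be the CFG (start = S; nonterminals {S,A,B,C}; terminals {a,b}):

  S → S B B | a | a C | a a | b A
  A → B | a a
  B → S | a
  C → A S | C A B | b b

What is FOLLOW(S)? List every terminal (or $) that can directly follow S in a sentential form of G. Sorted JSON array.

FIRST iteration:
round 1:
  A via A→a a: +{a}
  B via B→a: +{a}
  C via C→A S: +{a}
  C via C→b b: +{b}
  S via S→a: +{a}
  S via S→b A: +{b}
  FIRST[S]={a,b}  FIRST[A]={a}  FIRST[B]={a}  FIRST[C]={a,b}
round 2:
  B via B→S: +{b}
  FIRST[S]={a,b}  FIRST[A]={a}  FIRST[B]={a,b}  FIRST[C]={a,b}
round 3:
  A via A→B: +{b}
  FIRST[S]={a,b}  FIRST[A]={a,b}  FIRST[B]={a,b}  FIRST[C]={a,b}
round 4: (no change)
  FIRST[S]={a,b}  FIRST[A]={a,b}  FIRST[B]={a,b}  FIRST[C]={a,b}

FOLLOW sets:
FOLLOW(S) := {$}
round 1:
  C→A S: FOLLOW(A) ⊇ FIRST(S) = {a,b}; new: +{a,b}
  C→C A B: FOLLOW(C) ⊇ FIRST(A) = {a,b}; new: +{a,b}
  C→C A B: FOLLOW(B) ⊇ FOLLOW(C) ⊇ {a,b}; new: +{a,b}
  S→S B B: FOLLOW(S) ⊇ FIRST(B) = {a,b}; new: +{a,b}
  S→S B B: FOLLOW(B) ⊇ FOLLOW(S) ⊇ {$,a,b}; new: +{$}
  S→a C: FOLLOW(C) ⊇ FOLLOW(S) ⊇ {$,a,b}; new: +{$}
  S→b A: FOLLOW(A) ⊇ FOLLOW(S) ⊇ {$,a,b}; new: +{$}
  S: {$,a,b}  A: {$,a,b}  B: {$,a,b}  C: {$,a,b}
round 2: (stable)
  S: {$,a,b}  A: {$,a,b}  B: {$,a,b}  C: {$,a,b}

FOLLOW(S) = ["$", "a", "b"]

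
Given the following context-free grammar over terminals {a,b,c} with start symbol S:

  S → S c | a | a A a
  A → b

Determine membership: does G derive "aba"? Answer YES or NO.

CNF form of G:
  S -> S T0 | T1 X2 | a
  A -> b
  T0 -> c
  T1 -> a
  X2 -> A T1

CYK fill:
  T[0,0] 'a' = {S,T1}  orig:{S}
  T[1,1] 'b' = {A}
  T[2,2] 'a' = {S,T1}  orig:{S}
  T[0,1] 'ab' = ∅
  T[1,2] 'ba' = {X2}  orig:{}
  T[0,2] 'aba' = {S}

S ∈ T[0,2] ⇒ YES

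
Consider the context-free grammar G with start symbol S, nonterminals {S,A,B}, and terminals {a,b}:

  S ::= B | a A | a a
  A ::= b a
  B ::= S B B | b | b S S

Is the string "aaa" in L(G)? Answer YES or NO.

Convert to CNF:
  S -> S X4 | T0 X5 | T1 A | T1 T1 | b
  A -> T0 T1
  B -> S X2 | T0 X3 | b
  T0 -> b
  T1 -> a
  X2 -> B B
  X3 -> S S
  X4 -> B B
  X5 -> S S

Fill CYK table bottom-up:
  T[0,0] 'a' = {T1}  orig:{}
  T[1,1] 'a' = {T1}  orig:{}
  T[2,2] 'a' = {T1}  orig:{}
  T[0,1] 'aa' = {S}
  T[1,2] 'aa' = {S}
  T[0,2] 'aaa' = ∅

S ∉ T[0,2] ⇒ NO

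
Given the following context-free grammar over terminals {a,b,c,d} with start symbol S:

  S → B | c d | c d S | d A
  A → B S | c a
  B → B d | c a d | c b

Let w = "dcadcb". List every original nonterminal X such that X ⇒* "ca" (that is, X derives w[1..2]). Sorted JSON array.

Convert to CNF:
  S -> B T2 | T0 T2 | T0 T3 | T0 X5 | T0 X6 | T2 A
  A -> B S | T0 T1
  B -> B T2 | T0 T3 | T0 X4
  T0 -> c
  T1 -> a
  T2 -> d
  T3 -> b
  X4 -> T1 T2
  X5 -> T1 T2
  X6 -> T2 S

CYK fill — only the sub-triangle for w[1..2]:
  [1..1]={T0}  "c"  orig:{}
  [2..2]={T1}  "a"  orig:{}
  [1..2]={A}  "ca"

Original NTs in T[1,2] deriving "ca": ["A"]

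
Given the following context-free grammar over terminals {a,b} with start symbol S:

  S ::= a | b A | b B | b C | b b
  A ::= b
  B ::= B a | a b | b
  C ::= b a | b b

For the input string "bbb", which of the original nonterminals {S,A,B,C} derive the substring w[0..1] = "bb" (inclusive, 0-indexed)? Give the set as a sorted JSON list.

Convert to CNF:
  S -> T1 A | T1 B | T1 C | T1 T1 | a
  A -> b
  B -> B T0 | T0 T1 | b
  C -> T1 T0 | T1 T1
  T0 -> a
  T1 -> b

CYK table (by increasing span), restricted to cells inside w[0..1]:
  [0..0]={A,B,T1}  "b"  orig:{A,B}
  [1..1]={A,B,T1}  "b"  orig:{A,B}
  [0..1]={C,S}  "bb"

Original NTs in T[0,1] deriving "bb": ["C", "S"]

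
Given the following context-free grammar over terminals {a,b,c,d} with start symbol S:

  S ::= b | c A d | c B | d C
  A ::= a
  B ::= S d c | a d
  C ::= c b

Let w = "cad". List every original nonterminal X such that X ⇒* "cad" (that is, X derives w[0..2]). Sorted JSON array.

CNF form of G:
  S -> T0 C | T1 B | T1 X5 | b
  A -> a
  B -> S X4 | T2 T0
  C -> T1 T3
  T0 -> d
  T1 -> c
  T2 -> a
  T3 -> b
  X4 -> T0 T1
  X5 -> A T0

CYK fill — only the sub-triangle for w[0..2]:
  cell(0,0) c: {T1}  orig:{}
  cell(1,1) a: {A,T2}  orig:{A}
  cell(2,2) d: {T0}  orig:{}
  cell(0,1) ca: ∅
  cell(1,2) ad: {B,X5}  orig:{B}
  cell(0,2) cad: {S}

Original NTs in T[0,2] deriving "cad": ["S"]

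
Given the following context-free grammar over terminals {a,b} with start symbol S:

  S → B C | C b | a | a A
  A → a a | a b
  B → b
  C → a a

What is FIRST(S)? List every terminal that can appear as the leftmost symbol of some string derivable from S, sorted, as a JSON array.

FIRST iteration:
round 1:
  A via A→a a: +{a}
  B via B→b: +{b}
  C via C→a a: +{a}
  S via S→B C: +{b}
  S via S→C b: +{a}
  FIRST(S)={a,b}  FIRST(A)={a}  FIRST(B)={b}  FIRST(C)={a}
round 2: done
  FIRST(S)={a,b}  FIRST(A)={a}  FIRST(B)={b}  FIRST(C)={a}

FIRST(S) = ["a", "b"]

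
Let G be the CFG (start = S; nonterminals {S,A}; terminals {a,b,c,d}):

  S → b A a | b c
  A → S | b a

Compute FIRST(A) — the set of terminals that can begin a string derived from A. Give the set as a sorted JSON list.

FIRST sets, iterate to fixpoint:
iter 1:
  A via A→b a: +{b}
  S via S→b A a: +{b}
  FIRST[S]={b}  FIRST[A]={b}
iter 2: (stable)
  FIRST[S]={b}  FIRST[A]={b}

FIRST(A) = ["b"]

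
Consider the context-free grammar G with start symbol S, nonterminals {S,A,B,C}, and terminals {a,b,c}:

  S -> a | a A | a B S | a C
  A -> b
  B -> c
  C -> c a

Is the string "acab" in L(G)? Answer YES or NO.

CNF form of G:
  S -> T1 A | T1 C | T1 X2 | a
  A -> b
  B -> c
  C -> T0 T1
  T0 -> c
  T1 -> a
  X2 -> B S

CYK fill:
  [0..0]={S,T1}  "a"  orig:{S}
  [1..1]={B,T0}  "c"  orig:{B}
  [2..2]={S,T1}  "a"  orig:{S}
  [3..3]={A}  "b"
  [0..1]=∅  "ac"
  [1..2]={C,X2}  "ca"  orig:{C}
  [2..3]={S}  "ab"
  [0..2]={S}  "aca"
  [1..3]={X2}  "cab"  orig:{}
  [0..3]={S}  "acab"

S ∈ T[0,3] ⇒ YES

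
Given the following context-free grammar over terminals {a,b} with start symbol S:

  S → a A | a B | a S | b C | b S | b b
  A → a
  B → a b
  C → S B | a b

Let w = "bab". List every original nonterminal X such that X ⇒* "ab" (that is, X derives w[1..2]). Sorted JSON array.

CNF form of G:
  S -> T0 A | T0 B | T0 S | T1 C | T1 S | T1 T1
  A -> a
  B -> T0 T1
  C -> S B | T0 T1
  T0 -> a
  T1 -> b

CYK table (by increasing span) (cells [i..j] with 1 ≤ i ≤ j ≤ 2 only):
  cell(1,1) a: {A,T0}  orig:{A}
  cell(2,2) b: {T1}  orig:{}
  cell(1,2) ab: {B,C}

Original NTs in T[1,2] deriving "ab": ["B", "C"]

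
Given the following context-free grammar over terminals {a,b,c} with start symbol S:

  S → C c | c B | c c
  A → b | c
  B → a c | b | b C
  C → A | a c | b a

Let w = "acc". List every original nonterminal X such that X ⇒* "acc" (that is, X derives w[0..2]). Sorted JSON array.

CNF form of G:
  S -> C T1 | T1 B | T1 T1
  A -> b | c
  B -> T0 T1 | T2 C | b
  C -> T0 T1 | T2 T0 | b | c
  T0 -> a
  T1 -> c
  T2 -> b

CYK fill (cells [i..j] with 0 ≤ i ≤ j ≤ 2 only):
  cell(0,0) a: {T0}  orig:{}
  cell(1,1) c: {A,C,T1}  orig:{A,C}
  cell(2,2) c: {A,C,T1}  orig:{A,C}
  cell(0,1) ac: {B,C}
  cell(1,2) cc: {S}
  cell(0,2) acc: {S}

Original NTs in T[0,2] deriving "acc": ["S"]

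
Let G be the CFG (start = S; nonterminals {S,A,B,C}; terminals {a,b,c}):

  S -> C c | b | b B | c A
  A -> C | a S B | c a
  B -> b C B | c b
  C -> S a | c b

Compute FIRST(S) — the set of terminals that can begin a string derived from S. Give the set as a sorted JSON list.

FIRST sets, iterate to fixpoint:
[1]
  A via A→a S B: +{a}
  A via A→c a: +{c}
  B via B→b C B: +{b}
  B via B→c b: +{c}
  C via C→c b: +{c}
  S via S→C c: +{c}
  S via S→b: +{b}
  FIRST[S]={b,c}  FIRST[A]={a,c}  FIRST[B]={b,c}  FIRST[C]={c}
[2]
  C via C→S a: +{b}
  FIRST[S]={b,c}  FIRST[A]={a,c}  FIRST[B]={b,c}  FIRST[C]={b,c}
[3]
  A via A→C: +{b}
  FIRST[S]={b,c}  FIRST[A]={a,b,c}  FIRST[B]={b,c}  FIRST[C]={b,c}
[4] — fixpoint
  FIRST[S]={b,c}  FIRST[A]={a,b,c}  FIRST[B]={b,c}  FIRST[C]={b,c}

FIRST(S) = ["b", "c"]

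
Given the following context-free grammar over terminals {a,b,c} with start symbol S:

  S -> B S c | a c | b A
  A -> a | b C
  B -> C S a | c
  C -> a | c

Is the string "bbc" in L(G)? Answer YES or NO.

CNF form of G:
  S -> B X4 | T0 A | T1 T2
  A -> T0 C | a
  B -> C X3 | c
  C -> a | c
  T0 -> b
  T1 -> a
  T2 -> c
  X3 -> S T1
  X4 -> S T2

CYK table (by increasing span):
  [0..0]={T0}  "b"  orig:{}
  [1..1]={T0}  "b"  orig:{}
  [2..2]={B,C,T2}  "c"  orig:{B,C}
  [0..1]=∅  "bb"
  [1..2]={A}  "bc"
  [0..2]={S}  "bbc"

S ∈ T[0,2] ⇒ YES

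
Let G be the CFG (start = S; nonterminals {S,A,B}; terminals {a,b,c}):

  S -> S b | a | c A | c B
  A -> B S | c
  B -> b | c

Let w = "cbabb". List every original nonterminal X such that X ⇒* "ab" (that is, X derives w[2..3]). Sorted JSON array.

CNF form of G:
  S -> S T0 | T1 A | T1 B | a
  A -> B S | c
  B -> b | c
  T0 -> b
  T1 -> c

Fill CYK table bottom-up — only the sub-triangle for w[2..3]:
  T[2,2] 'a' = {S}
  T[3,3] 'b' = {B,T0}  orig:{B}
  T[2,3] 'ab' = {S}

Original NTs in T[2,3] deriving "ab": ["S"]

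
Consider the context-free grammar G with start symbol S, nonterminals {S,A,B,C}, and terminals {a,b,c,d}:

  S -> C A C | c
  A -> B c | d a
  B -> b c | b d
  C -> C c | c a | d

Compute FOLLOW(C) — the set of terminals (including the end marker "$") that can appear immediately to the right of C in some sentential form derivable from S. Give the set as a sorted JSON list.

FIRST sets, iterate to fixpoint:
pass 1:
  A via A→d a: +{d}
  B via B→b c: +{b}
  C via C→c a: +{c}
  C via C→d: +{d}
  S via S→C A C: +{c,d}
  FIRST[S]={c,d}  FIRST[A]={d}  FIRST[B]={b}  FIRST[C]={c,d}
pass 2:
  A via A→B c: +{b}
  FIRST[S]={c,d}  FIRST[A]={b,d}  FIRST[B]={b}  FIRST[C]={c,d}
pass 3: done
  FIRST[S]={c,d}  FIRST[A]={b,d}  FIRST[B]={b}  FIRST[C]={c,d}

FOLLOW iteration:
seed FOLLOW(S) with $
round 1:
  A→B c: FOLLOW(B) ⊇ FIRST(c) = {c}; new: +{c}
  C→C c: FOLLOW(C) ⊇ FIRST(c) = {c}; new: +{c}
  S→C A C: FOLLOW(C) ⊇ FIRST(A) = {b,d}; new: +{b,d}
  S→C A C: FOLLOW(A) ⊇ FIRST(C) = {c,d}; new: +{c,d}
  S→C A C: FOLLOW(C) ⊇ FOLLOW(S) ⊇ {$}; new: +{$}
  S: {$}  A: {c,d}  B: {c}  C: {$,b,c,d}
round 2: — fixpoint
  S: {$}  A: {c,d}  B: {c}  C: {$,b,c,d}

FOLLOW(C) = ["$", "b", "c", "d"]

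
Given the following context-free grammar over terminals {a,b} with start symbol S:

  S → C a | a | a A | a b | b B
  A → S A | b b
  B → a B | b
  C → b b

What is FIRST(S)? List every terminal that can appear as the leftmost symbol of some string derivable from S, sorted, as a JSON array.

FIRST iteration:
iter 1:
  A via A→b b: +{b}
  B via B→a B: +{a}
  B via B→b: +{b}
  C via C→b b: +{b}
  S via S→C a: +{b}
  S via S→a: +{a}
  S: {a,b}  A: {b}  B: {a,b}  C: {b}
iter 2:
  A via A→S A: +{a}
  S: {a,b}  A: {a,b}  B: {a,b}  C: {b}
iter 3: — fixpoint
  S: {a,b}  A: {a,b}  B: {a,b}  C: {b}

FIRST(S) = ["a", "b"]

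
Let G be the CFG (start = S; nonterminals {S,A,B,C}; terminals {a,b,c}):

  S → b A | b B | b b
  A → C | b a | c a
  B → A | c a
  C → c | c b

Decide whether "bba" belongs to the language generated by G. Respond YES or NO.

Convert to CNF:
  S -> T0 A | T0 B | T0 T0
  A -> T0 T1 | T2 T0 | T2 T1 | c
  B -> T0 T1 | T2 T0 | T2 T1 | c
  C -> T2 T0 | c
  T0 -> b
  T1 -> a
  T2 -> c

Fill CYK table bottom-up:
  [0..0]={T0}  "b"  orig:{}
  [1..1]={T0}  "b"  orig:{}
  [2..2]={T1}  "a"  orig:{}
  [0..1]={S}  "bb"
  [1..2]={A,B}  "ba"
  [0..2]={S}  "bba"

S ∈ T[0,2] ⇒ YES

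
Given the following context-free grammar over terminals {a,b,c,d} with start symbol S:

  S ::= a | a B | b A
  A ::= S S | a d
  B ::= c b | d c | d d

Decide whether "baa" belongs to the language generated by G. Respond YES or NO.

CNF form of G:
  S -> T0 B | T3 A | a
  A -> S S | T0 T1
  B -> T1 T1 | T1 T2 | T2 T3
  T0 -> a
  T1 -> d
  T2 -> c
  T3 -> b

CYK table (by increasing span):
  cell(0,0) b: {T3}  orig:{}
  cell(1,1) a: {S,T0}  orig:{S}
  cell(2,2) a: {S,T0}  orig:{S}
  cell(0,1) ba: ∅
  cell(1,2) aa: {A}
  cell(0,2) baa: {S}

S ∈ T[0,2] ⇒ YES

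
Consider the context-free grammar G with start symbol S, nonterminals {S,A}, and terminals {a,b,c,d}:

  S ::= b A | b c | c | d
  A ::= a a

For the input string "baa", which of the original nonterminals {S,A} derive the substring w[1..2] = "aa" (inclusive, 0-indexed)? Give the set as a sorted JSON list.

CNF form of G:
  S -> T1 A | T1 T2 | c | d
  A -> T0 T0
  T0 -> a
  T1 -> b
  T2 -> c

Fill CYK table bottom-up — only the sub-triangle for w[1..2]:
  [1..1]={T0}  "a"  orig:{}
  [2..2]={T0}  "a"  orig:{}
  [1..2]={A}  "aa"

Original NTs in T[1,2] deriving "aa": ["A"]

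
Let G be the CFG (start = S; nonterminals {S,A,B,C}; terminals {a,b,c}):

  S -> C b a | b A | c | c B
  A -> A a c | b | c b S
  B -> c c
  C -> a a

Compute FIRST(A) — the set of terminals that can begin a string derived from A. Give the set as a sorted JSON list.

FIRST sets, iterate to fixpoint:
[1]
  A via A→b: +{b}
  A via A→c b S: +{c}
  B via B→c c: +{c}
  C via C→a a: +{a}
  S via S→C b a: +{a}
  S via S→b A: +{b}
  S via S→c: +{c}
  FIRST[S]={a,b,c}  FIRST[A]={b,c}  FIRST[B]={c}  FIRST[C]={a}
[2] done
  FIRST[S]={a,b,c}  FIRST[A]={b,c}  FIRST[B]={c}  FIRST[C]={a}

FIRST(A) = ["b", "c"]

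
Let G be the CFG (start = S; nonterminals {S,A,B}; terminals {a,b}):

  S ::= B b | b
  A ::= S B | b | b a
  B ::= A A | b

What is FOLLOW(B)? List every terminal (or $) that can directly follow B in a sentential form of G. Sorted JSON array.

Compute FIRST by fixpoint:
pass 1:
  A via A→b: +{b}
  B via B→A A: +{b}
  S via S→B b: +{b}
  FIRST[S]={b}  FIRST[A]={b}  FIRST[B]={b}
pass 2: (no change)
  FIRST[S]={b}  FIRST[A]={b}  FIRST[B]={b}

FOLLOW iteration:
initialize: $ ∈ FOLLOW(S)
round 1:
  A→S B: FOLLOW(S) ⊇ FIRST(B) = {b}; new: +{b}
  B→A A: FOLLOW(A) ⊇ FIRST(A) = {b}; new: +{b}
  S→B b: FOLLOW(B) ⊇ FIRST(b) = {b}; new: +{b}
  S: {$,b}  A: {b}  B: {b}
round 2: (no change)
  S: {$,b}  A: {b}  B: {b}

FOLLOW(B) = ["b"]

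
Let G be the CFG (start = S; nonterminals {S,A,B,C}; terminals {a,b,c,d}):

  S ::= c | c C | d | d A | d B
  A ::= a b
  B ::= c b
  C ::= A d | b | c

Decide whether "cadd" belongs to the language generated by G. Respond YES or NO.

Convert to CNF:
  S -> T2 C | T3 A | T3 B | c | d
  A -> T0 T1
  B -> T2 T1
  C -> A T3 | b | c
  T0 -> a
  T1 -> b
  T2 -> c
  T3 -> d

Fill CYK table bottom-up:
  cell(0,0) c: {C,S,T2}  orig:{C,S}
  cell(1,1) a: {T0}  orig:{}
  cell(2,2) d: {S,T3}  orig:{S}
  cell(3,3) d: {S,T3}  orig:{S}
  cell(0,1) ca: ∅
  cell(1,2) ad: ∅
  cell(2,3) dd: ∅
  cell(0,2) cad: ∅
  cell(1,3) add: ∅
  cell(0,3) cadd: ∅

S ∉ T[0,3] ⇒ NO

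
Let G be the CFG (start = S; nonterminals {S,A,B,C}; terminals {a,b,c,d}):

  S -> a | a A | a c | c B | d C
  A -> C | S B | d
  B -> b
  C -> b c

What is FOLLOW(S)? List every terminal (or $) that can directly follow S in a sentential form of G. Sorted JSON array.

FIRST iteration:
round 1:
  A via A→d: +{d}
  B via B→b: +{b}
  C via C→b c: +{b}
  S via S→a: +{a}
  S via S→c B: +{c}
  S via S→d C: +{d}
  S: {a,c,d}  A: {d}  B: {b}  C: {b}
round 2:
  A via A→C: +{b}
  A via A→S B: +{a,c}
  S: {a,c,d}  A: {a,b,c,d}  B: {b}  C: {b}
round 3: — fixpoint
  S: {a,c,d}  A: {a,b,c,d}  B: {b}  C: {b}

Compute FOLLOW by fixpoint:
FOLLOW(S) := {$}
[1]
  A→S B: FOLLOW(S) ⊇ FIRST(B) = {b}; new: +{b}
  S→a A: FOLLOW(A) ⊇ FOLLOW(S) ⊇ {$,b}; new: +{$,b}
  S→c B: FOLLOW(B) ⊇ FOLLOW(S) ⊇ {$,b}; new: +{$,b}
  S→d C: FOLLOW(C) ⊇ FOLLOW(S) ⊇ {$,b}; new: +{$,b}
  FOLLOW[S]={$,b}  FOLLOW[A]={$,b}  FOLLOW[B]={$,b}  FOLLOW[C]={$,b}
[2] (no change)
  FOLLOW[S]={$,b}  FOLLOW[A]={$,b}  FOLLOW[B]={$,b}  FOLLOW[C]={$,b}

FOLLOW(S) = ["$", "b"]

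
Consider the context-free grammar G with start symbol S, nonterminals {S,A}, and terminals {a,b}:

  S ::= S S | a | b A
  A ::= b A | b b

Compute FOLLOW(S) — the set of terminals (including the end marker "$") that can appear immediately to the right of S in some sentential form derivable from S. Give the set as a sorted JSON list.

FIRST iteration:
pass 1:
  A via A→b A: +{b}
  S via S→a: +{a}
  S via S→b A: +{b}
  FIRST[S]={a,b}  FIRST[A]={b}
pass 2: (no change)
  FIRST[S]={a,b}  FIRST[A]={b}

Compute FOLLOW by fixpoint:
FOLLOW(S) := {$}
iter 1:
  S→S S: FOLLOW(S) ⊇ FIRST(S) = {a,b}; new: +{a,b}
  S→b A: FOLLOW(A) ⊇ FOLLOW(S) ⊇ {$,a,b}; new: +{$,a,b}
  S: {$,a,b}  A: {$,a,b}
iter 2: — fixpoint
  S: {$,a,b}  A: {$,a,b}

FOLLOW(S) = ["$", "a", "b"]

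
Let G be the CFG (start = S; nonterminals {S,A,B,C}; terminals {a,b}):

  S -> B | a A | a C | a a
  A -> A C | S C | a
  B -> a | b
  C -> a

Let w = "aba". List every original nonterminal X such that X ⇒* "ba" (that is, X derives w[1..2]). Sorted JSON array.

Convert to CNF:
  S -> T0 A | T0 C | T0 T0 | a | b
  A -> A C | S C | a
  B -> a | b
  C -> a
  T0 -> a

Fill CYK table bottom-up, restricted to cells inside w[1..2]:
  [1..1]={B,S}  "b"
  [2..2]={A,B,C,S,T0}  "a"  orig:{A,B,C,S}
  [1..2]={A}  "ba"

Original NTs in T[1,2] deriving "ba": ["A"]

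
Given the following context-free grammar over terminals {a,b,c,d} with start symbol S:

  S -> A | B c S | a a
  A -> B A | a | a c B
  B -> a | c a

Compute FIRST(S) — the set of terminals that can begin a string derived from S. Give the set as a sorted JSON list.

FIRST iteration:
round 1:
  A via A→a: +{a}
  B via B→a: +{a}
  B via B→c a: +{c}
  S via S→A: +{a}
  S via S→B c S: +{c}
  FIRST(S)={a,c}  FIRST(A)={a}  FIRST(B)={a,c}
round 2:
  A via A→B A: +{c}
  FIRST(S)={a,c}  FIRST(A)={a,c}  FIRST(B)={a,c}
round 3: (no change)
  FIRST(S)={a,c}  FIRST(A)={a,c}  FIRST(B)={a,c}

FIRST(S) = ["a", "c"]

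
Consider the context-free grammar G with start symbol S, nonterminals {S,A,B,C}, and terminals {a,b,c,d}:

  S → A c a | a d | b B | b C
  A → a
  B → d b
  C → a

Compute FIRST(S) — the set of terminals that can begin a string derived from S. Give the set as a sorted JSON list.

Compute FIRST by fixpoint:
pass 1:
  A via A→a: +{a}
  B via B→d b: +{d}
  C via C→a: +{a}
  S via S→A c a: +{a}
  S via S→b B: +{b}
  FIRST[S]={a,b}  FIRST[A]={a}  FIRST[B]={d}  FIRST[C]={a}
pass 2: (no change)
  FIRST[S]={a,b}  FIRST[A]={a}  FIRST[B]={d}  FIRST[C]={a}

FIRST(S) = ["a", "b"]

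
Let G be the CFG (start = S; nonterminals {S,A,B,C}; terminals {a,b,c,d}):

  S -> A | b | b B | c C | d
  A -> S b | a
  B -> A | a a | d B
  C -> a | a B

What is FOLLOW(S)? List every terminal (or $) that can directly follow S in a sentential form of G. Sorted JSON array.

Compute FIRST by fixpoint:
round 1:
  A via A→a: +{a}
  B via B→A: +{a}
  B via B→d B: +{d}
  C via C→a: +{a}
  S via S→A: +{a}
  S via S→b: +{b}
  S via S→c C: +{c}
  S via S→d: +{d}
  FIRST(S)={a,b,c,d}  FIRST(A)={a}  FIRST(B)={a,d}  FIRST(C)={a}
round 2:
  A via A→S b: +{b,c,d}
  B via B→A: +{b,c}
  FIRST(S)={a,b,c,d}  FIRST(A)={a,b,c,d}  FIRST(B)={a,b,c,d}  FIRST(C)={a}
round 3: done
  FIRST(S)={a,b,c,d}  FIRST(A)={a,b,c,d}  FIRST(B)={a,b,c,d}  FIRST(C)={a}

Compute FOLLOW by fixpoint:
seed FOLLOW(S) with $
round 1:
  A→S b: FOLLOW(S) ⊇ FIRST(b) = {b}; new: +{b}
  S→A: FOLLOW(A) ⊇ FOLLOW(S) ⊇ {$,b}; new: +{$,b}
  S→b B: FOLLOW(B) ⊇ FOLLOW(S) ⊇ {$,b}; new: +{$,b}
  S→c C: FOLLOW(C) ⊇ FOLLOW(S) ⊇ {$,b}; new: +{$,b}
  FOLLOW[S]={$,b}  FOLLOW[A]={$,b}  FOLLOW[B]={$,b}  FOLLOW[C]={$,b}
round 2: (no change)
  FOLLOW[S]={$,b}  FOLLOW[A]={$,b}  FOLLOW[B]={$,b}  FOLLOW[C]={$,b}

FOLLOW(S) = ["$", "b"]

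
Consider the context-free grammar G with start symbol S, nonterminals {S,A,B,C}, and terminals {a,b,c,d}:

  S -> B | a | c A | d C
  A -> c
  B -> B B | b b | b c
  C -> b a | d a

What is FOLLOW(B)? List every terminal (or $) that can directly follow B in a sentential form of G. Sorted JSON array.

FIRST iteration:
[1]
  A via A→c: +{c}
  B via B→b b: +{b}
  C via C→b a: +{b}
  C via C→d a: +{d}
  S via S→B: +{b}
  S via S→a: +{a}
  S via S→c A: +{c}
  S via S→d C: +{d}
  FIRST[S]={a,b,c,d}  FIRST[A]={c}  FIRST[B]={b}  FIRST[C]={b,d}
[2] — fixpoint
  FIRST[S]={a,b,c,d}  FIRST[A]={c}  FIRST[B]={b}  FIRST[C]={b,d}

FOLLOW iteration:
FOLLOW(S) := {$}
iter 1:
  B→B B: FOLLOW(B) ⊇ FIRST(B) = {b}; new: +{b}
  S→B: FOLLOW(B) ⊇ FOLLOW(S) ⊇ {$}; new: +{$}
  S→c A: FOLLOW(A) ⊇ FOLLOW(S) ⊇ {$}; new: +{$}
  S→d C: FOLLOW(C) ⊇ FOLLOW(S) ⊇ {$}; new: +{$}
  FOLLOW(S)={$}  FOLLOW(A)={$}  FOLLOW(B)={$,b}  FOLLOW(C)={$}
iter 2: (no change)
  FOLLOW(S)={$}  FOLLOW(A)={$}  FOLLOW(B)={$,b}  FOLLOW(C)={$}

FOLLOW(B) = ["$", "b"]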